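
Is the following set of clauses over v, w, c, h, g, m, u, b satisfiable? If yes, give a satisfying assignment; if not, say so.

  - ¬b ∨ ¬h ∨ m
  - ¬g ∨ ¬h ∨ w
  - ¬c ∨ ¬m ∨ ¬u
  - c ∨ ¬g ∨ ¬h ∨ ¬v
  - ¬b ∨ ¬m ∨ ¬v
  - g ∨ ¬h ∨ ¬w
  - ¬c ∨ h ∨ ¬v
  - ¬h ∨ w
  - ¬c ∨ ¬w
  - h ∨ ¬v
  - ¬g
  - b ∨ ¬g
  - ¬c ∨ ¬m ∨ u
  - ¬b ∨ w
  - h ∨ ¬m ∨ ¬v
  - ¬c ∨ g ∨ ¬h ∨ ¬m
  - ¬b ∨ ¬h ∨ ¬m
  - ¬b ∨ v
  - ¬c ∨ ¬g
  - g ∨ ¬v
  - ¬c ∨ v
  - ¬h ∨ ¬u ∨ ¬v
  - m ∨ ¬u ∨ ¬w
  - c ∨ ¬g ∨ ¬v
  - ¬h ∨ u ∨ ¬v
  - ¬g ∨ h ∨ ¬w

Unit clause (¬g) forces g = False.
In (g ∨ ¬v) only ¬v is left, so v = False.
In (¬c ∨ v) only ¬c is left, so c = False.
In (¬b ∨ v) only ¬b is left, so b = False.
Set w = True.
  then (g ∨ ¬h ∨ ¬w) forces h = False.
Set m = False.
  then (m ∨ ¬u ∨ ¬w) forces u = False.
All clauses satisfied.

v: False; w: True; c: False; h: False; g: False; m: False; u: False; b: False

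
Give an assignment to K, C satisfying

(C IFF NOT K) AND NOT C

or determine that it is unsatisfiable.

K = True; C = False

  C IFF NOT K = True
    NOT K = False
  NOT C = True
Both conjuncts True, so the formula holds.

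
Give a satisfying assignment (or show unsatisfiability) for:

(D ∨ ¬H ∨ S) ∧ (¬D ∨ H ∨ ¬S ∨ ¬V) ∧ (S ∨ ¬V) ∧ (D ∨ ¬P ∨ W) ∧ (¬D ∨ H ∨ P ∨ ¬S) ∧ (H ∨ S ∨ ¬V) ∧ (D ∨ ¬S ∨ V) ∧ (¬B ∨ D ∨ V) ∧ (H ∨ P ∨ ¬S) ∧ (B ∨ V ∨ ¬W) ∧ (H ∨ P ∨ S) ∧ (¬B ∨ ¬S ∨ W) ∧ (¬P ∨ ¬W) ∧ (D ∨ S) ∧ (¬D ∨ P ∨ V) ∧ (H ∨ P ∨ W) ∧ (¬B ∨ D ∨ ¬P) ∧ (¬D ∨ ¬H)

Set W = False.
Set S = False.
  then (S ∨ ¬V) forces V = False.
  then (D ∨ S) forces D = True.
  then (¬D ∨ P ∨ V) forces P = True.
  then (¬D ∨ ¬H) forces H = False.
Set B = False.
All clauses satisfied.

W = False, S = False, D = True, H = False, V = False, B = False, P = True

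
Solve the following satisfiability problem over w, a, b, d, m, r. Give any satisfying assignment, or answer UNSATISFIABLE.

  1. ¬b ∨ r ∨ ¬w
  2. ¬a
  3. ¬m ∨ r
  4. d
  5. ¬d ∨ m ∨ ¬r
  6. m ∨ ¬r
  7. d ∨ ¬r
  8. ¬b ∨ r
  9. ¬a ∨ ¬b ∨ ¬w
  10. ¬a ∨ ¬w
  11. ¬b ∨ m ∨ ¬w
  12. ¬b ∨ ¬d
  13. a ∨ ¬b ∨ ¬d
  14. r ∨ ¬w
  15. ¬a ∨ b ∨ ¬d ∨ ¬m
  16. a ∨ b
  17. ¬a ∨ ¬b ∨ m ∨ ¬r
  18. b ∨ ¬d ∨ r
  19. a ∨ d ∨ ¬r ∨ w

Case a = True:
  Clause (¬a) is falsified — contradiction.
Case a = False:
  (d) forces d = True.
  (¬b ∨ ¬d) forces b = False.
  Clause (a ∨ b) is falsified — contradiction.
Both cases fail, so the formula is unsatisfiable.

Unsatisfiable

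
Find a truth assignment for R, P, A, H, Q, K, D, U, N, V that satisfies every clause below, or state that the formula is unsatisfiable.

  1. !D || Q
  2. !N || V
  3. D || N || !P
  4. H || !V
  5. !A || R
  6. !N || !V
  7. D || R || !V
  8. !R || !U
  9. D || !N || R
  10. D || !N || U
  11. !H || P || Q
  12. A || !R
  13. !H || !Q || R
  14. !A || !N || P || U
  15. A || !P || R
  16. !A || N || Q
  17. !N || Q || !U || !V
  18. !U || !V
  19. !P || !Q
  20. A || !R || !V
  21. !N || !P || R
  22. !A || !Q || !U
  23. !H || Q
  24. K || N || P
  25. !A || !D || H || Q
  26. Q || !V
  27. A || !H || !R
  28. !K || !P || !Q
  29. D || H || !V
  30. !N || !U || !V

R=F, P=F, A=F, H=F, Q=T, K=T, D=F, U=T, N=F, V=F

Set R = False.
  then (!A || R) forces A = False.
  then (A || !P || R) forces P = False.
Try H = True:
  (!H || P || Q) forces Q = True.
  clause (!H || !Q || R) is falsified — backtrack.
So H = False.
  then (H || !V) forces V = False.
  then (!N || V) forces N = False.
  then (K || N || P) forces K = True.
Set Q = True.
Set D = False.
Set U = True.
All clauses satisfied.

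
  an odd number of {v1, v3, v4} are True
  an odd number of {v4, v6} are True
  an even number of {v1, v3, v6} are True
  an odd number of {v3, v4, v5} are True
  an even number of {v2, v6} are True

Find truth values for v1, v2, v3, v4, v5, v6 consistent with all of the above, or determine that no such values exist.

v1 = True, v2 = True, v3 = False, v4 = False, v5 = True, v6 = True

{v1, v3, v4}: 1 true → odd ✓
{v4, v6}: 1 true → odd ✓
{v1, v3, v6}: 2 true → even ✓
{v3, v4, v5}: 1 true → odd ✓
{v2, v6}: 2 true → even ✓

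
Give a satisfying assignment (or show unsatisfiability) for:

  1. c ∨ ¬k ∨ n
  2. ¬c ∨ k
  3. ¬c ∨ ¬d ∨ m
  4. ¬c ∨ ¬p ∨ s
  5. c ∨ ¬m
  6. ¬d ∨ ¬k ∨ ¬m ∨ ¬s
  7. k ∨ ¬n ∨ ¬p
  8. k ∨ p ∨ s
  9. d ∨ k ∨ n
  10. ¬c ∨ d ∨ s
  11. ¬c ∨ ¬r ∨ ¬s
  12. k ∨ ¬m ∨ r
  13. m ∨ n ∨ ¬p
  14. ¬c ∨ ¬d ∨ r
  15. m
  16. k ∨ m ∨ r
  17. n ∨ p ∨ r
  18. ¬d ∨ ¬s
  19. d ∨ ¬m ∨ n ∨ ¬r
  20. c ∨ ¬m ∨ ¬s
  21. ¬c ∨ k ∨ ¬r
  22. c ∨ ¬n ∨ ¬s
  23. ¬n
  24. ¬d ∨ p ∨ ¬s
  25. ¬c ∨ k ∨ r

c: True, m: True, p: True, s: True, r: False, d: False, k: True, n: False

Unit clause (m) forces m = True.
Unit clause (¬n) forces n = False.
In (c ∨ ¬m) only c is left, so c = True.
In (¬c ∨ k) only k is left, so k = True.
Set p = True.
  then (¬c ∨ ¬p ∨ s) forces s = True.
  then (¬d ∨ ¬k ∨ ¬m ∨ ¬s) forces d = False.
  then (¬c ∨ ¬r ∨ ¬s) forces r = False.
All clauses satisfied.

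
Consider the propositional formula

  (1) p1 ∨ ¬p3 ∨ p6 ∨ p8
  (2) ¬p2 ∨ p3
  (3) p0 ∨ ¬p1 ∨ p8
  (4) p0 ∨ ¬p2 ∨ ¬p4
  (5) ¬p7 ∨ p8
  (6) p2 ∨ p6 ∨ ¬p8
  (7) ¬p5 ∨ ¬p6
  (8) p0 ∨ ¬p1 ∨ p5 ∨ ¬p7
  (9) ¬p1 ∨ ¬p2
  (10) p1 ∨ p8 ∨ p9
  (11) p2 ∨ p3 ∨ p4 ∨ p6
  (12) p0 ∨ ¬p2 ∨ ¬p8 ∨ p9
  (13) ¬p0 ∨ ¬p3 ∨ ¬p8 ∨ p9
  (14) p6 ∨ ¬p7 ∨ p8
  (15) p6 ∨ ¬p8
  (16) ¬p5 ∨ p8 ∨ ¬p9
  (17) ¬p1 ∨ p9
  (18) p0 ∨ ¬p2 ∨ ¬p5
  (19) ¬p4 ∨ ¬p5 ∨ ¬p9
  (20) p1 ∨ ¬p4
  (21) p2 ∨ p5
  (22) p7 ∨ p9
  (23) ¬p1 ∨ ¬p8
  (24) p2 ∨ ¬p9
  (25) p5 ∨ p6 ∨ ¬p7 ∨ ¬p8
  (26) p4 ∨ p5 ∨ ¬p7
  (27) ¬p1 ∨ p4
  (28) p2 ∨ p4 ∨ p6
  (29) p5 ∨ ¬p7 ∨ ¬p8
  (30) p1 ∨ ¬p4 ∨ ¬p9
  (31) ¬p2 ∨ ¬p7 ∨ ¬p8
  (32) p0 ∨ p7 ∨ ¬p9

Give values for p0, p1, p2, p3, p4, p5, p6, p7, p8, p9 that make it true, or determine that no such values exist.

p0 = True, p1 = False, p2 = True, p3 = True, p4 = False, p5 = False, p6 = True, p7 = False, p8 = True, p9 = True

Set p0 = True.
Try p1 = True:
  (¬p1 ∨ ¬p2) forces p2 = False.
  (¬p1 ∨ p9) forces p9 = True.
  clause (p2 ∨ ¬p9) is falsified — backtrack.
So p1 = False.
  then (p1 ∨ ¬p4) forces p4 = False.
Try p2 = False:
  (p2 ∨ p5) forces p5 = True.
  (¬p5 ∨ ¬p6) forces p6 = False.
  clause (p2 ∨ p4 ∨ p6) is falsified — backtrack.
So p2 = True.
  then (¬p2 ∨ p3) forces p3 = True.
Set p5 = False.
  then (p4 ∨ p5 ∨ ¬p7) forces p7 = False.
  then (p7 ∨ p9) forces p9 = True.
Try p6 = False:
  (p1 ∨ ¬p3 ∨ p6 ∨ p8) forces p8 = True.
  clause (p6 ∨ ¬p8) is falsified — backtrack.
So p6 = True.
Set p8 = True.
All clauses satisfied.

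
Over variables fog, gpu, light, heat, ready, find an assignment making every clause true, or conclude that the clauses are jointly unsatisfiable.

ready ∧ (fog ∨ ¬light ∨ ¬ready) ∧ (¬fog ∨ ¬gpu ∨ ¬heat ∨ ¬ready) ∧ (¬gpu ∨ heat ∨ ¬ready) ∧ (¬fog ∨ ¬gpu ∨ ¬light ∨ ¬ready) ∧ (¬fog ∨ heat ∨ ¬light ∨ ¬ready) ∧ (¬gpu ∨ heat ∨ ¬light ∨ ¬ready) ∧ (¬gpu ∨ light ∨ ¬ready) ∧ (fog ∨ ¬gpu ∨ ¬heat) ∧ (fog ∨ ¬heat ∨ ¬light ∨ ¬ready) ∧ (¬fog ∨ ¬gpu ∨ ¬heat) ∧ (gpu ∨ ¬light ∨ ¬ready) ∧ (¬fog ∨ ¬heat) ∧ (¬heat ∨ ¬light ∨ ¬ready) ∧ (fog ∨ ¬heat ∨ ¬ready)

Unit clause (ready) forces ready = True.
Set fog = False.
  then (fog ∨ ¬light ∨ ¬ready) forces light = False.
  then (¬gpu ∨ light ∨ ¬ready) forces gpu = False.
  then (fog ∨ ¬heat ∨ ¬ready) forces heat = False.
All clauses satisfied.

fog=F; gpu=F; light=F; heat=F; ready=T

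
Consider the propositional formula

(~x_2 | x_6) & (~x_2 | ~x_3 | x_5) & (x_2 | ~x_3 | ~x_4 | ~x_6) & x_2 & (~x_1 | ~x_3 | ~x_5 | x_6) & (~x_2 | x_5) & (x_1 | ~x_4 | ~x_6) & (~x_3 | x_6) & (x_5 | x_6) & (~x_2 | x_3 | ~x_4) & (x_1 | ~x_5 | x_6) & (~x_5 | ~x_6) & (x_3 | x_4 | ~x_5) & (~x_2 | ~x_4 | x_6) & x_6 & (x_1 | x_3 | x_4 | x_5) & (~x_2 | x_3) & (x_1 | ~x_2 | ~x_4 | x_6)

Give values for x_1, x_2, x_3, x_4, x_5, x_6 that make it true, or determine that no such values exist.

UNSATISFIABLE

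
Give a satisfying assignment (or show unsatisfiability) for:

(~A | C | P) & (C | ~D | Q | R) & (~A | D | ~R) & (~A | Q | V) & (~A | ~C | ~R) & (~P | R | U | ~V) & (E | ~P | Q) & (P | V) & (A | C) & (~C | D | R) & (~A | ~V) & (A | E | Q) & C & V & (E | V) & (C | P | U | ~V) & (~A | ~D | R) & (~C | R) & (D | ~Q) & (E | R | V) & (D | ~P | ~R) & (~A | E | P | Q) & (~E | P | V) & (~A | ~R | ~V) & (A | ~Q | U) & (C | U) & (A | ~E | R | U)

U: True; Q: False; V: True; A: False; R: True; P: False; E: True; D: False; C: True

Unit clause (C) forces C = True.
Unit clause (V) forces V = True.
In (~C | R) only R is left, so R = True.
In (~A | ~R | ~V) only ~A is left, so A = False.
Set U = True.
Set Q = False.
  then (A | E | Q) forces E = True.
Set P = False.
Set D = False.
All clauses satisfied.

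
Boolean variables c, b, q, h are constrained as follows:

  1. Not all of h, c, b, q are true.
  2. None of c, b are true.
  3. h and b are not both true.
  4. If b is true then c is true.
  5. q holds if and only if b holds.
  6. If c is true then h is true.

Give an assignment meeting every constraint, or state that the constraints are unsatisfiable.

c = False; b = False; q = False; h = False

  (1) {h, c, b, q}: 0/4 true — not all ✓
  (2) {c, b}: 0 true — none ✓
  (3) h=F, b=F — not both ✓
  (4) b=F ⇒ c: vacuous ✓
  (5) q=F, b=F — same ✓
  (6) c=F ⇒ h: vacuous ✓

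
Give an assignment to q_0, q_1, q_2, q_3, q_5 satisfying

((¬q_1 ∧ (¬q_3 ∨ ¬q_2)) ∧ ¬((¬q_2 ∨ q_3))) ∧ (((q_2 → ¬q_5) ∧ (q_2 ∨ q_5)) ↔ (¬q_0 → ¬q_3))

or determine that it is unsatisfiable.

q_0 = True, q_1 = False, q_2 = True, q_3 = False, q_5 = False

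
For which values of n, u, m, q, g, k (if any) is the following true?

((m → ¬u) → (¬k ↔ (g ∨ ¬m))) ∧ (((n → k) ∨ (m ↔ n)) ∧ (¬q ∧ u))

n=F; u=T; m=F; q=F; g=F; k=F

  (m → ¬u) → (¬k ↔ (g ∨ ¬m)) = True
    m → ¬u = True
      ¬u = False
    ¬k ↔ (g ∨ ¬m) = True
      ¬k = True
      g ∨ ¬m = True
        ¬m = True
  ((n → k) ∨ (m ↔ n)) ∧ (¬q ∧ u) = True
    (n → k) ∨ (m ↔ n) = True
      n → k = True
      m ↔ n = True
    ¬q ∧ u = True
      ¬q = True
Both conjuncts True, so the formula holds.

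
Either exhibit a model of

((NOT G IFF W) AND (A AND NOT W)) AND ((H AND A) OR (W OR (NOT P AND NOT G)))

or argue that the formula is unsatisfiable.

A: True, G: True, P: False, H: True, W: False

  (NOT G IFF W) AND (A AND NOT W) = True
    NOT G IFF W = True
      NOT G = False
    A AND NOT W = True
      NOT W = True
  (H AND A) OR (W OR (NOT P AND NOT G)) = True
    H AND A = True
    W OR (NOT P AND NOT G) = False
      NOT P AND NOT G = False
        NOT P = True
        NOT G = False
Both conjuncts True, so the formula holds.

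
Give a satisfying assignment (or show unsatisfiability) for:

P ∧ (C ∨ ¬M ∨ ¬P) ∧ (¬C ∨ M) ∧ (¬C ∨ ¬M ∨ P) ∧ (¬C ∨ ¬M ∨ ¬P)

Unit clause (P) forces P = True.
Try C = True:
  (¬C ∨ M) forces M = True.
  clause (¬C ∨ ¬M ∨ ¬P) is falsified — backtrack.
So C = False.
  then (C ∨ ¬M ∨ ¬P) forces M = False.
All clauses satisfied.

C = False, M = False, P = True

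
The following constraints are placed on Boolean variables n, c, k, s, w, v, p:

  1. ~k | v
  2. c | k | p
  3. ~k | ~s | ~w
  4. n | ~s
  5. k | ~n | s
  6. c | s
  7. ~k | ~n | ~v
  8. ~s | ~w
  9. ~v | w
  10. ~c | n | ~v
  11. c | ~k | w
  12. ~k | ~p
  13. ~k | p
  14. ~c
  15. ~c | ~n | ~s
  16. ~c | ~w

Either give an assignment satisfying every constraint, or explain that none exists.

n = True, c = False, k = False, s = True, w = False, v = False, p = True

Unit clause (~c) forces c = False.
In (c | s) only s is left, so s = True.
In (~s | ~w) only ~w is left, so w = False.
In (~v | w) only ~v is left, so v = False.
In (c | ~k | w) only ~k is left, so k = False.
In (c | k | p) only p is left, so p = True.
In (n | ~s) only n is left, so n = True.
All clauses satisfied.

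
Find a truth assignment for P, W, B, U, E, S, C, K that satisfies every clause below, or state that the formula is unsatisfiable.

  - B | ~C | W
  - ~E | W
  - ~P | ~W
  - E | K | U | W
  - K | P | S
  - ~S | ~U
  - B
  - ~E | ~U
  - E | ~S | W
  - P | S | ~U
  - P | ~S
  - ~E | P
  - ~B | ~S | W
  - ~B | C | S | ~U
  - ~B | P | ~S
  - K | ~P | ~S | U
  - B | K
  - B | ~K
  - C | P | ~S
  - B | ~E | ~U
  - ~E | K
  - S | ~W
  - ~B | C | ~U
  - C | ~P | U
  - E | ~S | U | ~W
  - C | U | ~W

Unit clause (B) forces B = True.
Set P = True.
  then (~P | ~W) forces W = False.
  then (~B | ~S | W) forces S = False.
  then (~E | W) forces E = False.
Set U = False.
  then (E | K | U | W) forces K = True.
  then (C | ~P | U) forces C = True.
All clauses satisfied.

P=T, W=F, B=T, U=F, E=F, S=F, C=T, K=T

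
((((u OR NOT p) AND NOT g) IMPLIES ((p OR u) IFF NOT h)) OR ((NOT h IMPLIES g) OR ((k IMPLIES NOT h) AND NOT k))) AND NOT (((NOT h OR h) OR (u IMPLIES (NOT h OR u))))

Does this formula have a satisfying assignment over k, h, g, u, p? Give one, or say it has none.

The conjunct NOT (((NOT h OR h) OR (u IMPLIES (NOT h OR u)))) is unsatisfiable on its own:
  h=F, u=F: evaluates to False.
  h=F, u=T: evaluates to False.
  h=T, u=F: evaluates to False.
  h=T, u=T: evaluates to False.
So the whole conjunction is unsatisfiable.

No satisfying assignment exists.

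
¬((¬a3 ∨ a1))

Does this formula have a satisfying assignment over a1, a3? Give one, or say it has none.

a1 = False, a3 = True

  ¬((¬a3 ∨ a1)) = True
    ¬a3 ∨ a1 = False
      ¬a3 = False
The formula evaluates to True.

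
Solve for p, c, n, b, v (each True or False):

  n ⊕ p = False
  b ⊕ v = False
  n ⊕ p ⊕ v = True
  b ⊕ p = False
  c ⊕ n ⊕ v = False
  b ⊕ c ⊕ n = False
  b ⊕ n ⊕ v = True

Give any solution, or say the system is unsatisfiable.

p = True, c = False, n = True, b = True, v = True

n ⊕ p = T ⊕ T = False ✓
b ⊕ v = T ⊕ T = False ✓
n ⊕ p ⊕ v = T ⊕ T ⊕ T = True ✓
b ⊕ p = T ⊕ T = False ✓
c ⊕ n ⊕ v = F ⊕ T ⊕ T = False ✓
b ⊕ c ⊕ n = T ⊕ F ⊕ T = False ✓
b ⊕ n ⊕ v = T ⊕ T ⊕ T = True ✓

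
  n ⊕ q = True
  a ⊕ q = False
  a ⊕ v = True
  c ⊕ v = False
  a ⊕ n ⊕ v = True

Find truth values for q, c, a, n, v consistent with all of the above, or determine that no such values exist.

q=T; c=F; a=T; n=F; v=F

n ⊕ q = F ⊕ T = True ✓
a ⊕ q = T ⊕ T = False ✓
a ⊕ v = T ⊕ F = True ✓
c ⊕ v = F ⊕ F = False ✓
a ⊕ n ⊕ v = T ⊕ F ⊕ F = True ✓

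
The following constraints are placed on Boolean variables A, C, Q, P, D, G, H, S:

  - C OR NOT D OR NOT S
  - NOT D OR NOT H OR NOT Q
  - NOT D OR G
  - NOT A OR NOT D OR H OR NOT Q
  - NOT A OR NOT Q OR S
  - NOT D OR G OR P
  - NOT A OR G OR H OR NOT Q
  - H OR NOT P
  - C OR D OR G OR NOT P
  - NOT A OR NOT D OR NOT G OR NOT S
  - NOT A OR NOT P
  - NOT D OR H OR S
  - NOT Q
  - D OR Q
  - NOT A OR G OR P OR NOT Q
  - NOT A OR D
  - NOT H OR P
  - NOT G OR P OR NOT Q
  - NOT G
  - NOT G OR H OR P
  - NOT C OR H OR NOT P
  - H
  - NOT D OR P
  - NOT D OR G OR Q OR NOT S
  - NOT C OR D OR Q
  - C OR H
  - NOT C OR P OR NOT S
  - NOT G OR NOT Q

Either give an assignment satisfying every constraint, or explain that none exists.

Unsatisfiable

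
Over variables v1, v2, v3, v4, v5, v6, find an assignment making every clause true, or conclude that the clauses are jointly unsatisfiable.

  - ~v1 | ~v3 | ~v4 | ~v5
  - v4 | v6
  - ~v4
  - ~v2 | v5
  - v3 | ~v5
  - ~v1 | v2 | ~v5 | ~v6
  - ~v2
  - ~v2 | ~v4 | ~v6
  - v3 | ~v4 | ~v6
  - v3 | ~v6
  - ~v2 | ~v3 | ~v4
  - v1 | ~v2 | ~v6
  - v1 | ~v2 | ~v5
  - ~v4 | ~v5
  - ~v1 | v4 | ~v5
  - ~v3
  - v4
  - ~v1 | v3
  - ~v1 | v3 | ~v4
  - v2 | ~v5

Unsatisfiable — no assignment works.

Case v4 = True:
  Clause (~v4) is falsified — contradiction.
Case v4 = False:
  Clause (v4) is falsified — contradiction.
Both cases fail, so the formula is unsatisfiable.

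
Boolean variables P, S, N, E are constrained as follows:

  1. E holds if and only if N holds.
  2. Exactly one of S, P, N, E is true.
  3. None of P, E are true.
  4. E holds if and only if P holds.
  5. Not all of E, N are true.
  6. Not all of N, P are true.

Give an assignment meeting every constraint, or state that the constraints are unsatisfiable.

P=F, S=T, N=F, E=F

  (1) E=F, N=F — same ✓
  (2) {S, P, N, E}: 1 true — exactly one ✓
  (3) {P, E}: 0 true — none ✓
  (4) E=F, P=F — same ✓
  (5) {E, N}: 0/2 true — not all ✓
  (6) {N, P}: 0/2 true — not all ✓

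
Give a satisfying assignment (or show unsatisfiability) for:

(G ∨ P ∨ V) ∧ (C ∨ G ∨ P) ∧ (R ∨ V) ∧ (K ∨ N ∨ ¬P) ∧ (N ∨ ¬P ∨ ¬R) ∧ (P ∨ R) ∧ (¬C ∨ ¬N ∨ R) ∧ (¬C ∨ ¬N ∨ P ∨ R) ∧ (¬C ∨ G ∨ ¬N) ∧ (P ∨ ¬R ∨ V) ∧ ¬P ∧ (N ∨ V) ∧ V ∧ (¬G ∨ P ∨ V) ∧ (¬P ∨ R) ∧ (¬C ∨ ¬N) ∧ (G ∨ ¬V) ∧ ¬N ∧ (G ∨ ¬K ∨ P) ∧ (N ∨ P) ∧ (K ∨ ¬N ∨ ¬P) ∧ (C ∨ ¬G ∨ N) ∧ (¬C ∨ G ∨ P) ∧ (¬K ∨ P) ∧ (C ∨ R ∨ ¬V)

Case N = True:
  Clause (¬N) is falsified — contradiction.
Case N = False:
  (¬P) forces P = False.
  Clause (N ∨ P) is falsified — contradiction.
Both cases fail, so the formula is unsatisfiable.

Unsatisfiable — no assignment works.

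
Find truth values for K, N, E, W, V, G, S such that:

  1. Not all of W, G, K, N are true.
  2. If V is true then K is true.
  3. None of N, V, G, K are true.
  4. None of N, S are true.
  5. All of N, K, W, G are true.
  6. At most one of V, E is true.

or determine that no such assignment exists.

Case K = True:
  Constraint (3) is violated (K=T) — contradiction.
Case K = False:
  Constraint (5) is violated (K=F) — contradiction.
Both cases fail — unsatisfiable.

The formula is unsatisfiable.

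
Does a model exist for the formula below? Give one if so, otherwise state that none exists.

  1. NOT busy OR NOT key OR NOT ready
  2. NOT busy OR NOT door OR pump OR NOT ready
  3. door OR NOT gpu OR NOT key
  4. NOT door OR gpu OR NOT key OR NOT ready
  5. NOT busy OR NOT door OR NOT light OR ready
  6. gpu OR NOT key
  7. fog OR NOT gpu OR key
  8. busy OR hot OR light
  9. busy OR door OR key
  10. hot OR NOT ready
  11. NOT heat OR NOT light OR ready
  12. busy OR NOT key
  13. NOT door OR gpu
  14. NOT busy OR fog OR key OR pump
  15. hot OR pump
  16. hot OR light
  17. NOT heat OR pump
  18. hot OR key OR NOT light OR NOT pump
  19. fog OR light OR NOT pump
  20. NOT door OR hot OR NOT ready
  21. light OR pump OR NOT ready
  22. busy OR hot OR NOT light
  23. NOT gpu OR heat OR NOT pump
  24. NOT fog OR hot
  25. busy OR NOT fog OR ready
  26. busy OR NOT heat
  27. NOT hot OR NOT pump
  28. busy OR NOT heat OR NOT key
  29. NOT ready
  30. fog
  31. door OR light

Unit clause (NOT ready) forces ready = False.
Unit clause (fog) forces fog = True.
In (NOT fog OR hot) only hot is left, so hot = True.
In (busy OR NOT fog OR ready) only busy is left, so busy = True.
In (NOT hot OR NOT pump) only NOT pump is left, so pump = False.
In (NOT heat OR pump) only NOT heat is left, so heat = False.
Set gpu = True.
Set light = False.
  then (door OR light) forces door = True.
Set key = False.
All clauses satisfied.

gpu = True; light = False; hot = True; fog = True; door = True; busy = True; pump = False; heat = False; ready = False; key = False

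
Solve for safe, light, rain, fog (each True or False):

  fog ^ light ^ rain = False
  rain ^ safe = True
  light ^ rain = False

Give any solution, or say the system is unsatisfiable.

safe: False, light: True, rain: True, fog: False

fog ^ light ^ rain = F ^ T ^ T = False ✓
rain ^ safe = T ^ F = True ✓
light ^ rain = T ^ T = False ✓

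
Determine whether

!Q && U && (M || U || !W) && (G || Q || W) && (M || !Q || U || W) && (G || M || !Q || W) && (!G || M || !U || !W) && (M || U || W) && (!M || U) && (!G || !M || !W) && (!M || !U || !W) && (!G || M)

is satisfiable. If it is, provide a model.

Unit clause (!Q) forces Q = False.
Unit clause (U) forces U = True.
Set W = False.
  then (G || Q || W) forces G = True.
  then (!G || M) forces M = True.
All clauses satisfied.

W = False, G = True, U = True, Q = False, M = True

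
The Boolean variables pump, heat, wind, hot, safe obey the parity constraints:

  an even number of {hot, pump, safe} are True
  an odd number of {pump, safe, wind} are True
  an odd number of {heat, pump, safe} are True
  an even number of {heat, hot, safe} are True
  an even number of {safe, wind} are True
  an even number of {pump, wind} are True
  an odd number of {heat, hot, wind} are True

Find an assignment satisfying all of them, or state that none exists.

Unsatisfiable

Adding constraints 4, 5, 7 mod 2: every variable appears an even number of times on the left, so the left side is 0.
But the right sides sum to 1 (mod 2). 0 ≠ 1 — the system is inconsistent.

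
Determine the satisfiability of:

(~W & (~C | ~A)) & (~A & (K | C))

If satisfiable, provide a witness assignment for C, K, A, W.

C = False, K = True, A = False, W = False

  ~W & (~C | ~A) = True
    ~W = True
    ~C | ~A = True
      ~C = True
      ~A = True
  ~A & (K | C) = True
    ~A = True
    K | C = True
Both conjuncts True, so the formula holds.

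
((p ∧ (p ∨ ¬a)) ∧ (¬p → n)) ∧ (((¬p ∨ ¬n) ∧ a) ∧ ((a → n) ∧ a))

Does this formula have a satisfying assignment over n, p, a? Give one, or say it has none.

Case p = True: the formula simplifies to (¬n ∧ a) ∧ ((a → n) ∧ a).
  a = True: simplifies to ¬n ∧ n.
    n = True: the conjunct ¬n is False.
    n = False: the conjunct n is False.
  a = False: the conjunct a is False.
Case p = False: the conjunct p is False.
Both cases fail — unsatisfiable.

Unsatisfiable — no assignment works.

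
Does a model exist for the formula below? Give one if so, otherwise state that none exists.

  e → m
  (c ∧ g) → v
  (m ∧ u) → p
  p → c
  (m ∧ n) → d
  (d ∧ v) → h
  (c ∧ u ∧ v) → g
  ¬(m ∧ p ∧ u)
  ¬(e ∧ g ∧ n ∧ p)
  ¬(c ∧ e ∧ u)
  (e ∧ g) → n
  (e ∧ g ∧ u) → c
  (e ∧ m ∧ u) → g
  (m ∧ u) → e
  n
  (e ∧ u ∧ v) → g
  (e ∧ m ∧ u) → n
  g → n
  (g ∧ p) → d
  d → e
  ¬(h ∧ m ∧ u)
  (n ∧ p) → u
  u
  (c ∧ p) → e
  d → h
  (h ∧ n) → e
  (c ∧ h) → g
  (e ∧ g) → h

Unit clause (u) forces u = True.
Unit clause (n) forces n = True.
Set d = False.
  then (d ∨ ¬m ∨ ¬n) forces m = False.
  then (¬e ∨ m) forces e = False.
  then (e ∨ ¬h ∨ ¬n) forces h = False.
Try p = True:
  (c ∨ ¬p) forces c = True.
  clause (¬c ∨ e ∨ ¬p) is falsified — backtrack.
So p = False.
Set g = True.
Set c = False.
Set v = False.
All clauses satisfied.

d: False, u: True, p: False, g: True, n: True, c: False, m: False, e: False, h: False, v: False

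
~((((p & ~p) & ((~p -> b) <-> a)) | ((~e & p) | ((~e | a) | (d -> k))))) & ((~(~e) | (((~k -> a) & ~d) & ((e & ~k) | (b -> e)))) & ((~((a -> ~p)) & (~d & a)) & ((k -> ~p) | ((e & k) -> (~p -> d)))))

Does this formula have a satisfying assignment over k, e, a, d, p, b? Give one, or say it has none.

The formula is unsatisfiable.

Case a = True: the conjunct ~((((p & ~p) & ((~p -> b) <-> a)) | ((~e & p) | ((~e | a) | (d -> k))))) becomes ~((((p & ~p) & (~p -> b)) | True)) = False.
Case a = False: the conjunct ~((a -> ~p)) becomes ~((False -> ~p)) = False.
Both cases fail — unsatisfiable.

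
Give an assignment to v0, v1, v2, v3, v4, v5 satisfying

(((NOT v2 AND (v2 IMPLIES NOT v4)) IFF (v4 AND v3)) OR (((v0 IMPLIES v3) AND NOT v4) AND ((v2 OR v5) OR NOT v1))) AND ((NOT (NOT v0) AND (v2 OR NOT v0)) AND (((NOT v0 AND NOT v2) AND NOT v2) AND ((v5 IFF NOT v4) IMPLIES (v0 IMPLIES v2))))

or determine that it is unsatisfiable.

Case v0 = True: the conjunct NOT v0 is False.
Case v0 = False: the conjunct NOT (NOT v0) becomes NOT (NOT False) = False.
Both cases fail — unsatisfiable.

Unsatisfiable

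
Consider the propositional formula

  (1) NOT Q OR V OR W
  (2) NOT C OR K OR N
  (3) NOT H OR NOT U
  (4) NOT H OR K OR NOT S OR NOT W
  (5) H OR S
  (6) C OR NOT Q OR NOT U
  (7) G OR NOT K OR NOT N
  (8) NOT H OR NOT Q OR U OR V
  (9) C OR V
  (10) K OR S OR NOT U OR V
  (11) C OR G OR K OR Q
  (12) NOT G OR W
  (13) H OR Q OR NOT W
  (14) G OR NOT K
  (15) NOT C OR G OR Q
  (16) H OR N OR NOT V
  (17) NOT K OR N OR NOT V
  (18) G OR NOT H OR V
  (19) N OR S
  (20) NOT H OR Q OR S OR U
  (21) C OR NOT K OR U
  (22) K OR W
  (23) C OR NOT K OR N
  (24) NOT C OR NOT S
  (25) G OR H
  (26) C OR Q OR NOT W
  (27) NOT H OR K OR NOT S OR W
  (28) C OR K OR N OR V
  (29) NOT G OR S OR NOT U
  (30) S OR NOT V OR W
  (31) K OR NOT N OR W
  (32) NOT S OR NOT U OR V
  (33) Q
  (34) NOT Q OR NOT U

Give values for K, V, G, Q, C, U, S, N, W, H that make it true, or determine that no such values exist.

K = True, V = True, G = True, Q = True, C = True, U = False, S = False, N = True, W = True, H = True

Unit clause (Q) forces Q = True.
In (NOT Q OR NOT U) only NOT U is left, so U = False.
Set K = True.
  then (G OR NOT K) forces G = True.
  then (C OR NOT K OR U) forces C = True.
  then (NOT C OR NOT S) forces S = False.
  then (H OR S) forces H = True.
  then (NOT H OR NOT Q OR U OR V) forces V = True.
  then (NOT G OR W) forces W = True.
  then (NOT K OR N OR NOT V) forces N = True.
All clauses satisfied.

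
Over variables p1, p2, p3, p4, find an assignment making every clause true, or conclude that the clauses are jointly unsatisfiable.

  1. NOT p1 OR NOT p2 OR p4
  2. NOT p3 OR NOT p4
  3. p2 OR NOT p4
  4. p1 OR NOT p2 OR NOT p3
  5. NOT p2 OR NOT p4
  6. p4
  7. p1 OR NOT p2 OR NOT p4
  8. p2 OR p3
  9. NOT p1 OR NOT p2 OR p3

Unsatisfiable — no assignment works.

Case p2 = True:
  (NOT p2 OR NOT p4) forces p4 = False.
  Clause (p4) is falsified — contradiction.
Case p2 = False:
  (p2 OR NOT p4) forces p4 = False.
  Clause (p4) is falsified — contradiction.
Both cases fail, so the formula is unsatisfiable.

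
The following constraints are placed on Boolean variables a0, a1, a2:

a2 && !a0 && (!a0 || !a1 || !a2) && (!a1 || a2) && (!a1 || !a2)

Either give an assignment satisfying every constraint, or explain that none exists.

a0=F, a1=F, a2=T

Unit clause (a2) forces a2 = True.
Unit clause (!a0) forces a0 = False.
In (!a1 || !a2) only !a1 is left, so a1 = False.
All clauses satisfied.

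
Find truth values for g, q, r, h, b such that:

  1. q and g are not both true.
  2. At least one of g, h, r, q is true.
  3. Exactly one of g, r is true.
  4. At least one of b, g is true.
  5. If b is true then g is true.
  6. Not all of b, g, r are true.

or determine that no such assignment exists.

g: True; q: False; r: False; h: True; b: True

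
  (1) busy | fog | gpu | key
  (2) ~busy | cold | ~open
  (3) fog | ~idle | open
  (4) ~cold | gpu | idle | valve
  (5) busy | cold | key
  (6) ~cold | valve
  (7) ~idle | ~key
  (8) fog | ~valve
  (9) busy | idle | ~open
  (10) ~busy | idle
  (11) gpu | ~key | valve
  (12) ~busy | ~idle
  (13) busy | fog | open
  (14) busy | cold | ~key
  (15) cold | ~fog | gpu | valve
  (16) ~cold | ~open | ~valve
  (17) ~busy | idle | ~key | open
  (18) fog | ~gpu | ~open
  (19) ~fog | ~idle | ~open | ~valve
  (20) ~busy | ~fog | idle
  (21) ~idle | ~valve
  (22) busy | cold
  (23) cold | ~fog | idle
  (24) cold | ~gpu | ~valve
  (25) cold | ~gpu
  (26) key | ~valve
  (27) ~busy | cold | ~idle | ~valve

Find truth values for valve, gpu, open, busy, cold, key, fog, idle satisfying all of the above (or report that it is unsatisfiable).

Try valve = False:
  (~cold | valve) forces cold = False.
  (busy | cold) forces busy = True.
  (~busy | cold | ~open) forces open = False.
  (~busy | idle) forces idle = True.
  clause (~busy | ~idle) is falsified — backtrack.
So valve = True.
  then (fog | ~valve) forces fog = True.
  then (~idle | ~valve) forces idle = False.
  then (cold | ~fog | idle) forces cold = True.
  then (key | ~valve) forces key = True.
  then (~busy | idle) forces busy = False.
  then (~cold | ~open | ~valve) forces open = False.
Set gpu = True.
All clauses satisfied.

valve: True; gpu: True; open: False; busy: False; cold: True; key: True; fog: True; idle: False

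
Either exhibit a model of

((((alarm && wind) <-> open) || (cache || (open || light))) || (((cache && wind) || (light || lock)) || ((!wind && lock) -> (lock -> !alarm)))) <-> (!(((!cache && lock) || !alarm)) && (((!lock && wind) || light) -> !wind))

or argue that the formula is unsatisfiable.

wind=T, lock=T, open=F, alarm=T, light=F, cache=T

  ((((alarm && wind) <-> open) || (cache || (open || light))) || (((cache && wind) || (light || lock)) || ((!wind && lock) -> (lock -> !alarm)))) <-> (!(((!cache && lock) || !alarm)) && (((!lock && wind) || light) -> !wind)) = True
    (((alarm && wind) <-> open) || (cache || (open || light))) || (((cache && wind) || (light || lock)) || ((!wind && lock) -> (lock -> !alarm))) = True
      ((alarm && wind) <-> open) || (cache || (open || light)) = True
        (alarm && wind) <-> open = False
          alarm && wind = True
        cache || (open || light) = True
          open || light = False
      ((cache && wind) || (light || lock)) || ((!wind && lock) -> (lock -> !alarm)) = True
        (cache && wind) || (light || lock) = True
          cache && wind = True
          light || lock = True
        (!wind && lock) -> (lock -> !alarm) = True
          !wind && lock = False
            !wind = False
          lock -> !alarm = False
            !alarm = False
    !(((!cache && lock) || !alarm)) && (((!lock && wind) || light) -> !wind) = True
      !(((!cache && lock) || !alarm)) = True
        (!cache && lock) || !alarm = False
          !cache && lock = False
            !cache = False
          !alarm = False
      ((!lock && wind) || light) -> !wind = True
        (!lock && wind) || light = False
          !lock && wind = False
            !lock = False
        !wind = False
The formula evaluates to True.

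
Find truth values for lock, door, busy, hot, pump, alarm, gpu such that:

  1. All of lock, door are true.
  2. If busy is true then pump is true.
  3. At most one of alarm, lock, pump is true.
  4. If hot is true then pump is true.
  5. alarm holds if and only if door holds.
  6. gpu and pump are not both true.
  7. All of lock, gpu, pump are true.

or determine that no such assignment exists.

UNSATISFIABLE

Case pump = True:
  (1) forces lock = True.
  Constraint (3) is violated (lock=T, pump=T) — contradiction.
Case pump = False:
  Constraint (7) is violated (pump=F) — contradiction.
Both cases fail — unsatisfiable.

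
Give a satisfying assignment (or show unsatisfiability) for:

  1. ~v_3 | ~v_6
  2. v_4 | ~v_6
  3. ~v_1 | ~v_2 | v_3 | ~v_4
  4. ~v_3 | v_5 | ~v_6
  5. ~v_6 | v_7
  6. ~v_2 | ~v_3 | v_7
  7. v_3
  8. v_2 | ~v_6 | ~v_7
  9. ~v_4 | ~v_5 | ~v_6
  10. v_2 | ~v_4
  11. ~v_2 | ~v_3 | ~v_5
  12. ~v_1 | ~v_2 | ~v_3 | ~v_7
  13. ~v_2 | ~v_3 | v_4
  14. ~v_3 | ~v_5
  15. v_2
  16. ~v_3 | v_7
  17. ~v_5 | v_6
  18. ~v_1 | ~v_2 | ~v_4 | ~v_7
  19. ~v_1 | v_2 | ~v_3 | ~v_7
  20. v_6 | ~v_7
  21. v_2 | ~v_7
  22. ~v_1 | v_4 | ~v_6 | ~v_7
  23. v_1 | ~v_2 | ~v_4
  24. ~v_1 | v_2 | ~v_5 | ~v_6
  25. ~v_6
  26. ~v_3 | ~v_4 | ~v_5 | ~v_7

Unsatisfiable

Case v_2 = True:
  (v_3) forces v_3 = True.
  (~v_3 | ~v_6) forces v_6 = False.
  (~v_2 | ~v_3 | v_7) forces v_7 = True.
  Clause (v_6 | ~v_7) is falsified — contradiction.
Case v_2 = False:
  Clause (v_2) is falsified — contradiction.
Both cases fail, so the formula is unsatisfiable.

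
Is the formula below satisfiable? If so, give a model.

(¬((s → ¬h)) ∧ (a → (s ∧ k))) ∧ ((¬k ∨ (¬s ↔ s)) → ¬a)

h = True; k = True; a = True; s = True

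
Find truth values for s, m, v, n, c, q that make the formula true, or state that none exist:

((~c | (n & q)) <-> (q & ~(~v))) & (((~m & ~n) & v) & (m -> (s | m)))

s = True, m = False, v = True, n = False, c = False, q = True

  (~c | (n & q)) <-> (q & ~(~v)) = True
    ~c | (n & q) = True
      ~c = True
      n & q = False
    q & ~(~v) = True
      ~(~v) = True
        ~v = False
  ((~m & ~n) & v) & (m -> (s | m)) = True
    (~m & ~n) & v = True
      ~m & ~n = True
        ~m = True
        ~n = True
    m -> (s | m) = True
      s | m = True
Both conjuncts True, so the formula holds.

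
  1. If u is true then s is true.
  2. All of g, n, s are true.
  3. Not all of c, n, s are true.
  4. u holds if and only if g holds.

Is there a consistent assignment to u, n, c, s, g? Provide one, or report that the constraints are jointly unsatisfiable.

u=T; n=T; c=F; s=T; g=T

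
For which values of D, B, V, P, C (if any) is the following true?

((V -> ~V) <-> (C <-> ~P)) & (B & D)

D=T; B=T; V=T; P=F; C=F

  (V -> ~V) <-> (C <-> ~P) = True
    V -> ~V = False
      ~V = False
    C <-> ~P = False
      ~P = True
  B & D = True
Both conjuncts True, so the formula holds.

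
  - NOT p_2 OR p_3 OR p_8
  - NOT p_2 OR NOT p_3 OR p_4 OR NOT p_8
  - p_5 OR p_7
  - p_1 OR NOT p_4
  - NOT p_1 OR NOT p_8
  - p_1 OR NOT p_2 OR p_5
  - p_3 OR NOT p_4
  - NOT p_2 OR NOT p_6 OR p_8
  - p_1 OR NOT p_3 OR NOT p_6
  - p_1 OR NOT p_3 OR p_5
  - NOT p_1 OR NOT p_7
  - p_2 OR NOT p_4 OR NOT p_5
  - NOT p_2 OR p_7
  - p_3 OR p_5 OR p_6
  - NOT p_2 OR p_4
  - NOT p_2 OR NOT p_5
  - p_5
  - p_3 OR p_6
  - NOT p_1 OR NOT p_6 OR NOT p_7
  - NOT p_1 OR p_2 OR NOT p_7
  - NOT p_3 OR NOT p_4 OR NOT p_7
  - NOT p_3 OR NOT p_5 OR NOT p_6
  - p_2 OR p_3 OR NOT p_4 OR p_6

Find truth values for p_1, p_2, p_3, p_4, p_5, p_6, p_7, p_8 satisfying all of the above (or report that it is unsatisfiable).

Unit clause (p_5) forces p_5 = True.
In (NOT p_2 OR NOT p_5) only NOT p_2 is left, so p_2 = False.
In (p_2 OR NOT p_4 OR NOT p_5) only NOT p_4 is left, so p_4 = False.
Set p_1 = False.
Set p_3 = True.
  then (p_1 OR NOT p_3 OR NOT p_6) forces p_6 = False.
Set p_7 = False.
Set p_8 = False.
All clauses satisfied.

p_1 = False, p_2 = False, p_3 = True, p_4 = False, p_5 = True, p_6 = False, p_7 = False, p_8 = False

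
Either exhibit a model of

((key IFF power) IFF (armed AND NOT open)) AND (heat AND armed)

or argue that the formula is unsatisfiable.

heat = True, open = False, key = False, power = False, armed = True

  (key IFF power) IFF (armed AND NOT open) = True
    key IFF power = True
    armed AND NOT open = True
      NOT open = True
  heat AND armed = True
Both conjuncts True, so the formula holds.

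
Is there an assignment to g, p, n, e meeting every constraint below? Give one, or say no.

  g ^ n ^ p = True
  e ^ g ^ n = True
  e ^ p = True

Adding constraints 1, 2, 3 mod 2: every variable appears an even number of times on the left, so the left side is 0.
But the right sides sum to 1 (mod 2). 0 ≠ 1 — the system is inconsistent.

UNSATISFIABLE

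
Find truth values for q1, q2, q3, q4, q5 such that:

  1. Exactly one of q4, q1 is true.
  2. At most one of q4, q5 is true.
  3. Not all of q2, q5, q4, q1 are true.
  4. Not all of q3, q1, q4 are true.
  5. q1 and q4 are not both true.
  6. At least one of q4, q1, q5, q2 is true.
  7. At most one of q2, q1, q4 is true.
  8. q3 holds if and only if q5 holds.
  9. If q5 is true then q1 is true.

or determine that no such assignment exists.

q1=F, q2=F, q3=F, q4=T, q5=F

  (1) {q4, q1}: 1 true — exactly one ✓
  (2) {q4, q5}: 1 true — at most one ✓
  (3) {q2, q5, q4, q1}: 1/4 true — not all ✓
  (4) {q3, q1, q4}: 1/3 true — not all ✓
  (5) q1=F, q4=T — not both ✓
  (6) {q4, q1, q5, q2}: 1 true — at least one ✓
  (7) {q2, q1, q4}: 1 true — at most one ✓
  (8) q3=F, q5=F — same ✓
  (9) q5=F ⇒ q1: vacuous ✓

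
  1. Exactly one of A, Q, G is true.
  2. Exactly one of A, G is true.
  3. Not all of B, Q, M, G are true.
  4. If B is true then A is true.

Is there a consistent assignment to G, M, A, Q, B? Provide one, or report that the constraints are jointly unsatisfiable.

G = False, M = True, A = True, Q = False, B = True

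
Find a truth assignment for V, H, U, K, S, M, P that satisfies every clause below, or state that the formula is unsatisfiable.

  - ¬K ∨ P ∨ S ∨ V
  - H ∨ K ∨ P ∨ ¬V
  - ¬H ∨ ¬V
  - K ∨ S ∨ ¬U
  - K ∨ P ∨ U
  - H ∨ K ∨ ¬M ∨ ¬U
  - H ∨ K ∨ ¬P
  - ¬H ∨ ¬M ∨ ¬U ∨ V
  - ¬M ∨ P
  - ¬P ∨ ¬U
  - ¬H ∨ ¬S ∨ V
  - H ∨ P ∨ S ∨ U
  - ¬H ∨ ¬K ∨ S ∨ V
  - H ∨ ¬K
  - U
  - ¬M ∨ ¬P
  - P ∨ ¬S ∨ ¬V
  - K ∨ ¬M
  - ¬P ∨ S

V=F, H=F, U=T, K=F, S=T, M=F, P=F

Unit clause (U) forces U = True.
In (¬P ∨ ¬U) only ¬P is left, so P = False.
In (¬M ∨ P) only ¬M is left, so M = False.
Try V = True:
  (¬H ∨ ¬V) forces H = False.
  (H ∨ K ∨ P ∨ ¬V) forces K = True.
  clause (H ∨ ¬K) is falsified — backtrack.
So V = False.
Set H = False.
  then (H ∨ ¬K) forces K = False.
  then (K ∨ S ∨ ¬U) forces S = True.
All clauses satisfied.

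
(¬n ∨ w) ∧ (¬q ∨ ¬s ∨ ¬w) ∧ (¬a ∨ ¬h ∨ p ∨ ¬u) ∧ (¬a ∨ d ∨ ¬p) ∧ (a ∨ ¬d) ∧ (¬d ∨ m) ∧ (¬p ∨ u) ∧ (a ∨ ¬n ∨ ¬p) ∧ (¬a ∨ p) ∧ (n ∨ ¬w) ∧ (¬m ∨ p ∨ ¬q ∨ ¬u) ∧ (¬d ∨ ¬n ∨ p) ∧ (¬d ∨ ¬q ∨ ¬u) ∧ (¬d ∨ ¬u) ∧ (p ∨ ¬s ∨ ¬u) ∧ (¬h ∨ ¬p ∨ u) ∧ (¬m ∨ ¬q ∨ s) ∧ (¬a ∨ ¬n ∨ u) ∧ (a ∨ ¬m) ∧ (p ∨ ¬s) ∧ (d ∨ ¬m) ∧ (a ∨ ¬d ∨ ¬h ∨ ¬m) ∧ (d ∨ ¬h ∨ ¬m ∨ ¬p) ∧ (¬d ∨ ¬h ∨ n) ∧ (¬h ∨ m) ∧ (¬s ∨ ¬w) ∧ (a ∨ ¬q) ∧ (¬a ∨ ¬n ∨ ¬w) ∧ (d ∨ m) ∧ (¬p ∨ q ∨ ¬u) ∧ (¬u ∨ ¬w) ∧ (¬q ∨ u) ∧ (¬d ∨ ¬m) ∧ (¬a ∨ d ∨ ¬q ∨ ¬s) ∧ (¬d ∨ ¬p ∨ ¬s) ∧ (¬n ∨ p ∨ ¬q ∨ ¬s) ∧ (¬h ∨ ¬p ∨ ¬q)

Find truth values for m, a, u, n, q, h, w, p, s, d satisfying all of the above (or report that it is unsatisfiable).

Case d = True:
  (a ∨ ¬d) forces a = True.
  (¬d ∨ m) forces m = True.
  Clause (¬d ∨ ¬m) is falsified — contradiction.
Case d = False:
  (d ∨ ¬m) forces m = False.
  Clause (d ∨ m) is falsified — contradiction.
Both cases fail, so the formula is unsatisfiable.

UNSATISFIABLE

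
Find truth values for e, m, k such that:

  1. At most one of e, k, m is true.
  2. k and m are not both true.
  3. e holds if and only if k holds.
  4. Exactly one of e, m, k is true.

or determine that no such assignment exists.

e=F; m=T; k=F

  (1) {e, k, m}: 1 true — at most one ✓
  (2) k=F, m=T — not both ✓
  (3) e=F, k=F — same ✓
  (4) {e, m, k}: 1 true — exactly one ✓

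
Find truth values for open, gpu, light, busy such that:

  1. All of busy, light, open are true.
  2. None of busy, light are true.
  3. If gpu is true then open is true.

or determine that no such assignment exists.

No satisfying assignment exists.

Case light = True:
  Constraint (2) is violated (light=T) — contradiction.
Case light = False:
  Constraint (1) is violated (light=F) — contradiction.
Both cases fail — unsatisfiable.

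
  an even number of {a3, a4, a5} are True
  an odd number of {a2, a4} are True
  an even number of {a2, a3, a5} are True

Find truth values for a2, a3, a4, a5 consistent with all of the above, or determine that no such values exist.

UNSATISFIABLE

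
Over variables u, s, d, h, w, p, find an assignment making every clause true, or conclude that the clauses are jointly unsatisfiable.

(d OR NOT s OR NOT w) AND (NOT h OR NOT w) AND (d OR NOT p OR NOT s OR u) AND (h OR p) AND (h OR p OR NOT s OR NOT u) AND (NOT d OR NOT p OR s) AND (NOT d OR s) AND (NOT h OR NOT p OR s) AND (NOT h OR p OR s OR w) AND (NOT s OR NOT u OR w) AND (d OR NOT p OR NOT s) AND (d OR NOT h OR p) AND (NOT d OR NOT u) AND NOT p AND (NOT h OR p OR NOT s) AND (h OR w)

The formula is unsatisfiable.

Case p = True:
  Clause (NOT p) is falsified — contradiction.
Case p = False:
  (h OR p) forces h = True.
  (NOT h OR NOT w) forces w = False.
  (NOT h OR p OR s OR w) forces s = True.
  Clause (NOT h OR p OR NOT s) is falsified — contradiction.
Both cases fail, so the formula is unsatisfiable.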